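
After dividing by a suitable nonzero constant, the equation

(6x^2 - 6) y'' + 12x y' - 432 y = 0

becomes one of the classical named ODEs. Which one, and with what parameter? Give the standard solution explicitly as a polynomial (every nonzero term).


All three coefficients share the factor -6; dividing through by -6 gives  (1 - x^2) y'' - 2x y' + 72 y = 0.
This matches the Legendre equation (1 - x^2) y'' - 2x y' + n(n+1) y = 0 (note the -2x y' term) with n(n+1) = 72, so n = 8; the polynomial solution is P_8(x).
With y = sum_k a_k x^k, matching x^k gives (k+2)(k+1) a_{k+2} = [k(k+1) - n(n+1)] a_k = (k - 8)(k + 9) a_k. The right side vanishes at k = 8, so the series with the parity of 8 terminates at degree 8.
Standard normalization (P_n(1) = 1): leading coefficient (2n)!/(2^n (n!)^2) = 20922789888000/(256*1625702400) = 6435/128, so a_8 = 6435/128. Work downward with a_k = (k+1)(k+2) a_{k+2} / ((k - 8)(k + 9)):
  a_6 = (7)(8)(6435/128) / ((6 - 8)(6 + 9)) = (45045/16)/(-30) = -3003/32
  a_4 = (5)(6)(-3003/32) / ((4 - 8)(4 + 9)) = (-45045/16)/(-52) = 3465/64
  a_2 = (3)(4)(3465/64) / ((2 - 8)(2 + 9)) = (10395/16)/(-66) = -315/32
  a_0 = (1)(2)(-315/32) / ((0 - 8)(0 + 9)) = (-315/16)/(-72) = 35/128
Hence P_8(x) = 6435 x^8/128 - 3003 x^6/32 + 3465 x^4/64 - 315 x^2/32 + 35/128.

P_8(x); series = 6435 x^8/128 - 3003 x^6/32 + 3465 x^4/64 - 315 x^2/32 + 35/128


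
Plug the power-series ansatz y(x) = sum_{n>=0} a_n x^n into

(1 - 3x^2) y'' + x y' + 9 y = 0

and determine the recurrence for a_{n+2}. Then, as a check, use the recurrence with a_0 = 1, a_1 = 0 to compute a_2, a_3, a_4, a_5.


Substitute y = sum_n a_n x^n.
(1 - 3 x^2) y'' contributes (n+2)(n+1) a_{n+2} - 3 n(n-1) a_n at x^n.
x y'(x) contributes n a_n at x^n.
9 y(x) contributes 9 a_n at x^n.
Matching x^n: (n+2)(n+1) a_{n+2} + (-3 n(n-1) + n + 9) a_n = 0.
Thus a_{n+2} = (3 n(n-1) - n - 9) / ((n+1)(n+2)) * a_n.

Check with a_0 = 1, a_1 = 0 (apply the recurrence for n = 0, 1, 2, 3): a_0 = 1, a_1 = 0, a_2 = -9/2, a_3 = 0, a_4 = 15/8, a_5 = 0.

a_(n+2) = (3 n(n-1) - n - 9) / ((n+1)(n+2)) * a_n; check: a_0 = 1, a_1 = 0, a_2 = -9/2, a_3 = 0, a_4 = 15/8, a_5 = 0


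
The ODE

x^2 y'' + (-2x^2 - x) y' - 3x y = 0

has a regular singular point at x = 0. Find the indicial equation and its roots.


Divide by x^2 to reach normal form y'' + P_1(x) y' + P_2(x) y = 0 with P_1(x) = -2 - 1/x and P_2(x) = -3/x.
x = 0 is a singular point because the y'-coefficient -2 - 1/x has a pole at x = 0 and the y-coefficient -3/x has a pole at x = 0.
It is a regular singular point because x P_1(x) = p(x) = -2x - 1 and x^2 P_2(x) = q(x) = -3x are polynomials, hence analytic at x = 0.
p(0) = -1,  q(0) = 0.
Indicial equation: r(r-1) + p(0) r + q(0) = 0, i.e. r^2 + (p(0) - 1) r + q(0) = 0, i.e. r^2 - 2 r = 0.
Discriminant: (-2)^2 - 4(0) = 4, so r = (2 ± 2)/2.
Solving: r_1 = 2, r_2 = 0.

indicial: r^2 - 2 r = 0; roots r_1 = 2, r_2 = 0


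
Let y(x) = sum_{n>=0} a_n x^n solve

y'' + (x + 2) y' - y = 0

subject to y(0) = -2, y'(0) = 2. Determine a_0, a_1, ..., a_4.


Ansatz: y(x) = sum_{n>=0} a_n x^n, so y'(x) = sum_{n>=1} n a_n x^(n-1) and y''(x) = sum_{n>=2} n(n-1) a_n x^(n-2).
Substitute into P(x) y'' + Q(x) y' + R(x) y = 0 with P(x) = 1, Q(x) = x + 2, R(x) = -1, and match powers of x.
Initial conditions: a_0 = -2, a_1 = 2.
Setting the coefficient of each power of x to zero and solving order by order (substituting the coefficients already found):
  x^0: 2 a_2 + 2 a_1 - a_0 = 0  ->  2 a_2 = -2 a_1 + a_0 = -6  ->  a_2 = -3
  x^1: 6 a_3 + 4 a_2 = 0  ->  6 a_3 = -4 a_2 = 12  ->  a_3 = 2
  x^2: 12 a_4 + 6 a_3 + a_2 = 0  ->  12 a_4 = -6 a_3 - a_2 = -9  ->  a_4 = -3/4
Truncated series: y(x) = -2 + 2 x - 3 x^2 + 2 x^3 - (3/4) x^4 + O(x^5).

a_0 = -2; a_1 = 2; a_2 = -3; a_3 = 2; a_4 = -3/4


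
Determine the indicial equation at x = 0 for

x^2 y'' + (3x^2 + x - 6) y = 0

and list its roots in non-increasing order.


Divide by x^2 to reach normal form y'' + P_1(x) y' + P_2(x) y = 0 with P_1(x) = 0 and P_2(x) = 3 + 1/x - 6/x^2.
x = 0 is a singular point because the y-coefficient 3 + 1/x - 6/x^2 has a pole at x = 0.
It is a regular singular point because x P_1(x) = p(x) = 0 and x^2 P_2(x) = q(x) = 3x^2 + x - 6 are polynomials, hence analytic at x = 0.
p(0) = 0,  q(0) = -6.
Indicial equation: r(r-1) + p(0) r + q(0) = 0, i.e. r^2 + (p(0) - 1) r + q(0) = 0, i.e. r^2 - 1 r - 6 = 0.
Discriminant: (-1)^2 - 4(-6) = 25, so r = (1 ± 5)/2.
Solving: r_1 = 3, r_2 = -2.

indicial: r^2 - 1 r - 6 = 0; roots r_1 = 3, r_2 = -2


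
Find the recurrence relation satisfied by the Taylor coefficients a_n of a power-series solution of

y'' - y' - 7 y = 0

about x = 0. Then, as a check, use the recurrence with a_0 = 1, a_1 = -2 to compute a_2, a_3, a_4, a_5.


Substitute y = sum_n a_n x^n.
y''(x) has coefficient (n+2)(n+1) a_{n+2} at x^n;
-y'(x) has coefficient -(n+1) a_{n+1} at x^n;
-7 y(x) has coefficient -7 a_n at x^n.
Matching x^n: (n+2)(n+1) a_{n+2} - (n+1) a_{n+1} - 7 a_n = 0.
Thus a_{n+2} = [(n+1) a_{n+1} + 7 a_n] / ((n+1)(n+2)).

Check with a_0 = 1, a_1 = -2 (apply the recurrence for n = 0, 1, 2, 3): a_0 = 1, a_1 = -2, a_2 = 5/2, a_3 = -3/2, a_4 = 13/12, a_5 = -37/120.

a_(n+2) = [(n+1) a_(n+1) + 7 a_n] / ((n+1)(n+2)); check: a_0 = 1, a_1 = -2, a_2 = 5/2, a_3 = -3/2, a_4 = 13/12, a_5 = -37/120


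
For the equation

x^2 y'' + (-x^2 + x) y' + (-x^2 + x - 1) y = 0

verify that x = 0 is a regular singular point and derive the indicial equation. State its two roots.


Divide by x^2 to reach normal form y'' + P_1(x) y' + P_2(x) y = 0 with P_1(x) = -1 + 1/x and P_2(x) = -1 + 1/x - 1/x^2.
x = 0 is a singular point because the y'-coefficient -1 + 1/x has a pole at x = 0 and the y-coefficient -1 + 1/x - 1/x^2 has a pole at x = 0.
It is a regular singular point because x P_1(x) = p(x) = 1 - x and x^2 P_2(x) = q(x) = -x^2 + x - 1 are polynomials, hence analytic at x = 0.
p(0) = 1,  q(0) = -1.
Indicial equation: r(r-1) + p(0) r + q(0) = 0, i.e. r^2 + (p(0) - 1) r + q(0) = 0, i.e. r^2 - 1 = 0.
Discriminant: (0)^2 - 4(-1) = 4, so r = (0 ± 2)/2.
Solving: r_1 = 1, r_2 = -1.

indicial: r^2 - 1 = 0; roots r_1 = 1, r_2 = -1


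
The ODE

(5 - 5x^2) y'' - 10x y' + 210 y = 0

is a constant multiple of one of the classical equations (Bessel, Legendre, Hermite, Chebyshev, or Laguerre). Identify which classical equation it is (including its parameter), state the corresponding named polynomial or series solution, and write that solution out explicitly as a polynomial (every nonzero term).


All three coefficients share the factor 5; dividing through by 5 gives  (1 - x^2) y'' - 2x y' + 42 y = 0.
This matches the Legendre equation (1 - x^2) y'' - 2x y' + n(n+1) y = 0 (note the -2x y' term) with n(n+1) = 42, so n = 6; the polynomial solution is P_6(x).
With y = sum_k a_k x^k, matching x^k gives (k+2)(k+1) a_{k+2} = [k(k+1) - n(n+1)] a_k = (k - 6)(k + 7) a_k. The right side vanishes at k = 6, so the series with the parity of 6 terminates at degree 6.
Standard normalization (P_n(1) = 1): leading coefficient (2n)!/(2^n (n!)^2) = 479001600/(64*518400) = 231/16, so a_6 = 231/16. Work downward with a_k = (k+1)(k+2) a_{k+2} / ((k - 6)(k + 7)):
  a_4 = (5)(6)(231/16) / ((4 - 6)(4 + 7)) = (3465/8)/(-22) = -315/16
  a_2 = (3)(4)(-315/16) / ((2 - 6)(2 + 7)) = (-945/4)/(-36) = 105/16
  a_0 = (1)(2)(105/16) / ((0 - 6)(0 + 7)) = (105/8)/(-42) = -5/16
Hence P_6(x) = 231 x^6/16 - 315 x^4/16 + 105 x^2/16 - 5/16.

P_6(x); series = 231 x^6/16 - 315 x^4/16 + 105 x^2/16 - 5/16


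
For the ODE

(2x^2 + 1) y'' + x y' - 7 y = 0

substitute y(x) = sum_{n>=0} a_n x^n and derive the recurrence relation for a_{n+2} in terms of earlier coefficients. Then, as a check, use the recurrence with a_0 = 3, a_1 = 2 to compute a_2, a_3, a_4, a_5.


Substitute y = sum_n a_n x^n.
(1 + 2 x^2) y'' contributes (n+2)(n+1) a_{n+2} + 2 n(n-1) a_n at x^n.
x y'(x) contributes n a_n at x^n.
-7 y(x) contributes -7 a_n at x^n.
Matching x^n: (n+2)(n+1) a_{n+2} + (2 n(n-1) + n - 7) a_n = 0.
Thus a_{n+2} = (-2 n(n-1) - n + 7) / ((n+1)(n+2)) * a_n.

Check with a_0 = 3, a_1 = 2 (apply the recurrence for n = 0, 1, 2, 3): a_0 = 3, a_1 = 2, a_2 = 21/2, a_3 = 2, a_4 = 7/8, a_5 = -4/5.

a_(n+2) = (-2 n(n-1) - n + 7) / ((n+1)(n+2)) * a_n; check: a_0 = 3, a_1 = 2, a_2 = 21/2, a_3 = 2, a_4 = 7/8, a_5 = -4/5


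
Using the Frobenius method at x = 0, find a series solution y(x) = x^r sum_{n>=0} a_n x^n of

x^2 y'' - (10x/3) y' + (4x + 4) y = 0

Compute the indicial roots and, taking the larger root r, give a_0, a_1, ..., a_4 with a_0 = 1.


Write in Frobenius form y'' + (p(x)/x) y' + (q(x)/x^2) y = 0:
  p(x) = -10/3,  q(x) = 4x + 4.
Indicial equation: r(r-1) + (-10/3) r + (4) = 0 -> roots r_1 = 3, r_2 = 4/3.
Take r = r_1 = 3. Let y(x) = x^r sum_{n>=0} a_n x^n with a_0 = 1.
Substitute y = x^r sum a_n x^n and match x^{r+n}. The recurrence is
  D(n) a_n + 4 a_{n-1} = 0,  where D(n) = (r+n)(r+n-1) + (-10/3)(r+n) + (4).
  a_n = -4 / D(n) * a_{n-1}.
Since the indicial polynomial factors as (r - r_1)(r - r_2), D(n) = (r_1 + n - r_1)(r_1 + n - r_2) = n(n + 5/3).
Evaluating step by step (a_0 = 1):
  n = 1: D(1) = 1(1 + 5/3) = 8/3; numerator = -4(1) = -4; a_1 = (-4)/(8/3) = -3/2
  n = 2: D(2) = 2(2 + 5/3) = 22/3; numerator = -4(-3/2) = 6; a_2 = (6)/(22/3) = 9/11
  n = 3: D(3) = 3(3 + 5/3) = 14; numerator = -4(9/11) = -36/11; a_3 = (-36/11)/(14) = -18/77
  n = 4: D(4) = 4(4 + 5/3) = 68/3; numerator = -4(-18/77) = 72/77; a_4 = (72/77)/(68/3) = 54/1309

r = 3; a_0 = 1; a_1 = -3/2; a_2 = 9/11; a_3 = -18/77; a_4 = 54/1309


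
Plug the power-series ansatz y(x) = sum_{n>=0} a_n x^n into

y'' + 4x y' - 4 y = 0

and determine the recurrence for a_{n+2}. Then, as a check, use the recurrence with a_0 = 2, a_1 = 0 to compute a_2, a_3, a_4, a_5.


Substitute y = sum_n a_n x^n.
y''(x) has coefficient (n+2)(n+1) a_{n+2} at x^n;
4 x y'(x) has coefficient 4 n a_n at x^n (shift);
-4 y(x) has coefficient -4 a_n at x^n.
Matching x^n: (n+2)(n+1) a_{n+2} + (4n - 4) a_n = 0.
Thus a_{n+2} = (-4n + 4) / ((n+1)(n+2)) * a_n.

Check with a_0 = 2, a_1 = 0 (apply the recurrence for n = 0, 1, 2, 3): a_0 = 2, a_1 = 0, a_2 = 4, a_3 = 0, a_4 = -4/3, a_5 = 0.

a_(n+2) = (-4n + 4) / ((n+1)(n+2)) * a_n; check: a_0 = 2, a_1 = 0, a_2 = 4, a_3 = 0, a_4 = -4/3, a_5 = 0


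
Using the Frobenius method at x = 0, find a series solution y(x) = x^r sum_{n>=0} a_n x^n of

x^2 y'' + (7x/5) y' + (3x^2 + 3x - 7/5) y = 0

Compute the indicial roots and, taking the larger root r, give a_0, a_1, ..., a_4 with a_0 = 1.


Write in Frobenius form y'' + (p(x)/x) y' + (q(x)/x^2) y = 0:
  p(x) = 7/5,  q(x) = 3x^2 + 3x - 7/5.
Indicial equation: r(r-1) + (7/5) r + (-7/5) = 0 -> roots r_1 = 1, r_2 = -7/5.
Take r = r_1 = 1. Let y(x) = x^r sum_{n>=0} a_n x^n with a_0 = 1.
Substitute y = x^r sum a_n x^n and match x^{r+n}. The recurrence is
  D(n) a_n + 3 a_{n-1} + 3 a_{n-2} = 0,  where D(n) = (r+n)(r+n-1) + (7/5)(r+n) + (-7/5).
  a_n = [-3 a_{n-1} - 3 a_{n-2}] / D(n).
Since the indicial polynomial factors as (r - r_1)(r - r_2), D(n) = (r_1 + n - r_1)(r_1 + n - r_2) = n(n + 12/5).
Evaluating step by step (a_0 = 1):
  n = 1: D(1) = 1(1 + 12/5) = 17/5; numerator = -3(1) = -3; a_1 = (-3)/(17/5) = -15/17
  n = 2: D(2) = 2(2 + 12/5) = 44/5; numerator = -3(-15/17) - 3(1) = -6/17; a_2 = (-6/17)/(44/5) = -15/374
  n = 3: D(3) = 3(3 + 12/5) = 81/5; numerator = -3(-15/374) - 3(-15/17) = 1035/374; a_3 = (1035/374)/(81/5) = 575/3366
  n = 4: D(4) = 4(4 + 12/5) = 128/5; numerator = -3(575/3366) - 3(-15/374) = -20/51; a_4 = (-20/51)/(128/5) = -25/1632

r = 1; a_0 = 1; a_1 = -15/17; a_2 = -15/374; a_3 = 575/3366; a_4 = -25/1632


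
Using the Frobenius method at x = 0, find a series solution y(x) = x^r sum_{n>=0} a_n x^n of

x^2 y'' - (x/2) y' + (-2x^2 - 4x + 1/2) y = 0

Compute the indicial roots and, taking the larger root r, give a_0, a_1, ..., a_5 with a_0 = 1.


Write in Frobenius form y'' + (p(x)/x) y' + (q(x)/x^2) y = 0:
  p(x) = -1/2,  q(x) = -2x^2 - 4x + 1/2.
Indicial equation: r(r-1) + (-1/2) r + (1/2) = 0 -> roots r_1 = 1, r_2 = 1/2.
Take r = r_1 = 1. Let y(x) = x^r sum_{n>=0} a_n x^n with a_0 = 1.
Substitute y = x^r sum a_n x^n and match x^{r+n}. The recurrence is
  D(n) a_n - 4 a_{n-1} - 2 a_{n-2} = 0,  where D(n) = (r+n)(r+n-1) + (-1/2)(r+n) + (1/2).
  a_n = [4 a_{n-1} + 2 a_{n-2}] / D(n).
Since the indicial polynomial factors as (r - r_1)(r - r_2), D(n) = (r_1 + n - r_1)(r_1 + n - r_2) = n(n + 1/2).
Evaluating step by step (a_0 = 1):
  n = 1: D(1) = 1(1 + 1/2) = 3/2; numerator = 4(1) = 4; a_1 = (4)/(3/2) = 8/3
  n = 2: D(2) = 2(2 + 1/2) = 5; numerator = 4(8/3) + 2(1) = 38/3; a_2 = (38/3)/(5) = 38/15
  n = 3: D(3) = 3(3 + 1/2) = 21/2; numerator = 4(38/15) + 2(8/3) = 232/15; a_3 = (232/15)/(21/2) = 464/315
  n = 4: D(4) = 4(4 + 1/2) = 18; numerator = 4(464/315) + 2(38/15) = 3452/315; a_4 = (3452/315)/(18) = 1726/2835
  n = 5: D(5) = 5(5 + 1/2) = 55/2; numerator = 4(1726/2835) + 2(464/315) = 15256/2835; a_5 = (15256/2835)/(55/2) = 30512/155925

r = 1; a_0 = 1; a_1 = 8/3; a_2 = 38/15; a_3 = 464/315; a_4 = 1726/2835; a_5 = 30512/155925


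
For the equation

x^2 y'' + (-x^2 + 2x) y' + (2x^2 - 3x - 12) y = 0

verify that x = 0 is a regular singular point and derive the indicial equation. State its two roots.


Divide by x^2 to reach normal form y'' + P_1(x) y' + P_2(x) y = 0 with P_1(x) = -1 + 2/x and P_2(x) = 2 - 3/x - 12/x^2.
x = 0 is a singular point because the y'-coefficient -1 + 2/x has a pole at x = 0 and the y-coefficient 2 - 3/x - 12/x^2 has a pole at x = 0.
It is a regular singular point because x P_1(x) = p(x) = 2 - x and x^2 P_2(x) = q(x) = 2x^2 - 3x - 12 are polynomials, hence analytic at x = 0.
p(0) = 2,  q(0) = -12.
Indicial equation: r(r-1) + p(0) r + q(0) = 0, i.e. r^2 + (p(0) - 1) r + q(0) = 0, i.e. r^2 + 1 r - 12 = 0.
Discriminant: (1)^2 - 4(-12) = 49, so r = (-1 ± 7)/2.
Solving: r_1 = 3, r_2 = -4.

indicial: r^2 + 1 r - 12 = 0; roots r_1 = 3, r_2 = -4


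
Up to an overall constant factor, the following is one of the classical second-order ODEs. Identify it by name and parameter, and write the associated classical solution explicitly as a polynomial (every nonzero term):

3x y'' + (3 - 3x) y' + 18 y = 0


All three coefficients share the factor 3; dividing through by 3 gives  x y'' + (1 - x) y' + 6 y = 0.
This matches the Laguerre equation x y'' + (1 - x) y' + n y = 0 with n = 6; the polynomial solution is L_6(x).
With y = sum_k a_k x^k, matching x^k gives (k+1)k a_{k+1} + (k+1) a_{k+1} - k a_k + n a_k = 0, i.e. (k+1)^2 a_{k+1} = (k - n) a_k = (k - 6) a_k. The right side vanishes at k = 6, so the series terminates at degree 6.
Standard normalization L_n(0) = 1 gives a_0 = 1. Work upward with a_{k+1} = (k - 6) a_k / (k+1)^2:
  a_1 = (0 - 6)(1) / 1^2 = -6/1 = -6
  a_2 = (1 - 6)(-6) / 2^2 = 30/4 = 15/2
  a_3 = (2 - 6)(15/2) / 3^2 = -30/9 = -10/3
  a_4 = (3 - 6)(-10/3) / 4^2 = 10/16 = 5/8
  a_5 = (4 - 6)(5/8) / 5^2 = (-5/4)/25 = -1/20
  a_6 = (5 - 6)(-1/20) / 6^2 = (1/20)/36 = 1/720
Hence L_6(x) = x^6/720 - x^5/20 + 5 x^4/8 - 10 x^3/3 + 15 x^2/2 - 6 x + 1.

L_6(x); series = x^6/720 - x^5/20 + 5 x^4/8 - 10 x^3/3 + 15 x^2/2 - 6 x + 1


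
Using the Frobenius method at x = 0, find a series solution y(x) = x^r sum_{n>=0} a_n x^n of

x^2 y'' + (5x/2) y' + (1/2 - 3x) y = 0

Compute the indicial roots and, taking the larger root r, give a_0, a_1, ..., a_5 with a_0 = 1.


Write in Frobenius form y'' + (p(x)/x) y' + (q(x)/x^2) y = 0:
  p(x) = 5/2,  q(x) = 1/2 - 3x.
Indicial equation: r(r-1) + (5/2) r + (1/2) = 0 -> roots r_1 = -1/2, r_2 = -1.
Take r = r_1 = -1/2. Let y(x) = x^r sum_{n>=0} a_n x^n with a_0 = 1.
Substitute y = x^r sum a_n x^n and match x^{r+n}. The recurrence is
  D(n) a_n - 3 a_{n-1} = 0,  where D(n) = (r+n)(r+n-1) + (5/2)(r+n) + (1/2).
  a_n = 3 / D(n) * a_{n-1}.
Since the indicial polynomial factors as (r - r_1)(r - r_2), D(n) = (r_1 + n - r_1)(r_1 + n - r_2) = n(n + 1/2).
Evaluating step by step (a_0 = 1):
  n = 1: D(1) = 1(1 + 1/2) = 3/2; numerator = 3(1) = 3; a_1 = (3)/(3/2) = 2
  n = 2: D(2) = 2(2 + 1/2) = 5; numerator = 3(2) = 6; a_2 = (6)/(5) = 6/5
  n = 3: D(3) = 3(3 + 1/2) = 21/2; numerator = 3(6/5) = 18/5; a_3 = (18/5)/(21/2) = 12/35
  n = 4: D(4) = 4(4 + 1/2) = 18; numerator = 3(12/35) = 36/35; a_4 = (36/35)/(18) = 2/35
  n = 5: D(5) = 5(5 + 1/2) = 55/2; numerator = 3(2/35) = 6/35; a_5 = (6/35)/(55/2) = 12/1925

r = -1/2; a_0 = 1; a_1 = 2; a_2 = 6/5; a_3 = 12/35; a_4 = 2/35; a_5 = 12/1925


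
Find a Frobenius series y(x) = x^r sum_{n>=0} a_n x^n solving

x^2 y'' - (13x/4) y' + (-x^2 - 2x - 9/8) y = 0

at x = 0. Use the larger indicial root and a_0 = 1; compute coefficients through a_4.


Write in Frobenius form y'' + (p(x)/x) y' + (q(x)/x^2) y = 0:
  p(x) = -13/4,  q(x) = -x^2 - 2x - 9/8.
Indicial equation: r(r-1) + (-13/4) r + (-9/8) = 0 -> roots r_1 = 9/2, r_2 = -1/4.
Take r = r_1 = 9/2. Let y(x) = x^r sum_{n>=0} a_n x^n with a_0 = 1.
Substitute y = x^r sum a_n x^n and match x^{r+n}. The recurrence is
  D(n) a_n - 2 a_{n-1} - 1 a_{n-2} = 0,  where D(n) = (r+n)(r+n-1) + (-13/4)(r+n) + (-9/8).
  a_n = [2 a_{n-1} + 1 a_{n-2}] / D(n).
Since the indicial polynomial factors as (r - r_1)(r - r_2), D(n) = (r_1 + n - r_1)(r_1 + n - r_2) = n(n + 19/4).
Evaluating step by step (a_0 = 1):
  n = 1: D(1) = 1(1 + 19/4) = 23/4; numerator = 2(1) = 2; a_1 = (2)/(23/4) = 8/23
  n = 2: D(2) = 2(2 + 19/4) = 27/2; numerator = 2(8/23) + 1(1) = 39/23; a_2 = (39/23)/(27/2) = 26/207
  n = 3: D(3) = 3(3 + 19/4) = 93/4; numerator = 2(26/207) + 1(8/23) = 124/207; a_3 = (124/207)/(93/4) = 16/621
  n = 4: D(4) = 4(4 + 19/4) = 35; numerator = 2(16/621) + 1(26/207) = 110/621; a_4 = (110/621)/(35) = 22/4347

r = 9/2; a_0 = 1; a_1 = 8/23; a_2 = 26/207; a_3 = 16/621; a_4 = 22/4347


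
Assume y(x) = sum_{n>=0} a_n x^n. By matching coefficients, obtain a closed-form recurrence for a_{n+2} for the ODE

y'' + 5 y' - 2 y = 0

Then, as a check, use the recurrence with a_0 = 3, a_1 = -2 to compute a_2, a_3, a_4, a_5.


Substitute y = sum_n a_n x^n.
y''(x) has coefficient (n+2)(n+1) a_{n+2} at x^n;
5 y'(x) has coefficient 5 (n+1) a_{n+1} at x^n;
-2 y(x) has coefficient -2 a_n at x^n.
Matching x^n: (n+2)(n+1) a_{n+2} + 5 (n+1) a_{n+1} - 2 a_n = 0.
Thus a_{n+2} = [-5 (n+1) a_{n+1} + 2 a_n] / ((n+1)(n+2)).

Check with a_0 = 3, a_1 = -2 (apply the recurrence for n = 0, 1, 2, 3): a_0 = 3, a_1 = -2, a_2 = 8, a_3 = -14, a_4 = 113/6, a_5 = -607/30.

a_(n+2) = [-5 (n+1) a_(n+1) + 2 a_n] / ((n+1)(n+2)); check: a_0 = 3, a_1 = -2, a_2 = 8, a_3 = -14, a_4 = 113/6, a_5 = -607/30


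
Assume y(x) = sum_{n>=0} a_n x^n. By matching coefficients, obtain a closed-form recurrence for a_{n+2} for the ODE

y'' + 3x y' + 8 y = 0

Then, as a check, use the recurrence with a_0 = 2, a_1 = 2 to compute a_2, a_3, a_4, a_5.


Substitute y = sum_n a_n x^n.
y''(x) has coefficient (n+2)(n+1) a_{n+2} at x^n;
3 x y'(x) has coefficient 3 n a_n at x^n (shift);
8 y(x) has coefficient 8 a_n at x^n.
Matching x^n: (n+2)(n+1) a_{n+2} + (3n + 8) a_n = 0.
Thus a_{n+2} = (-3n - 8) / ((n+1)(n+2)) * a_n.

Check with a_0 = 2, a_1 = 2 (apply the recurrence for n = 0, 1, 2, 3): a_0 = 2, a_1 = 2, a_2 = -8, a_3 = -11/3, a_4 = 28/3, a_5 = 187/60.

a_(n+2) = (-3n - 8) / ((n+1)(n+2)) * a_n; check: a_0 = 2, a_1 = 2, a_2 = -8, a_3 = -11/3, a_4 = 28/3, a_5 = 187/60


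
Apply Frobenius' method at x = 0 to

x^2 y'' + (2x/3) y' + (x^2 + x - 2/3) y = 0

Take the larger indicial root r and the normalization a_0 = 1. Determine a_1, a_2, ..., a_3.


Write in Frobenius form y'' + (p(x)/x) y' + (q(x)/x^2) y = 0:
  p(x) = 2/3,  q(x) = x^2 + x - 2/3.
Indicial equation: r(r-1) + (2/3) r + (-2/3) = 0 -> roots r_1 = 1, r_2 = -2/3.
Take r = r_1 = 1. Let y(x) = x^r sum_{n>=0} a_n x^n with a_0 = 1.
Substitute y = x^r sum a_n x^n and match x^{r+n}. The recurrence is
  D(n) a_n + 1 a_{n-1} + 1 a_{n-2} = 0,  where D(n) = (r+n)(r+n-1) + (2/3)(r+n) + (-2/3).
  a_n = [-1 a_{n-1} - 1 a_{n-2}] / D(n).
Since the indicial polynomial factors as (r - r_1)(r - r_2), D(n) = (r_1 + n - r_1)(r_1 + n - r_2) = n(n + 5/3).
Evaluating step by step (a_0 = 1):
  n = 1: D(1) = 1(1 + 5/3) = 8/3; numerator = -1(1) = -1; a_1 = (-1)/(8/3) = -3/8
  n = 2: D(2) = 2(2 + 5/3) = 22/3; numerator = -1(-3/8) - 1(1) = -5/8; a_2 = (-5/8)/(22/3) = -15/176
  n = 3: D(3) = 3(3 + 5/3) = 14; numerator = -1(-15/176) - 1(-3/8) = 81/176; a_3 = (81/176)/(14) = 81/2464

r = 1; a_0 = 1; a_1 = -3/8; a_2 = -15/176; a_3 = 81/2464


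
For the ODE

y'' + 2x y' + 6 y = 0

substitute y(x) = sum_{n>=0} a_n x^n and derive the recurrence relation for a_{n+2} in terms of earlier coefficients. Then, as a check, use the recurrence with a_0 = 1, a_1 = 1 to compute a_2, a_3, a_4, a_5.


Substitute y = sum_n a_n x^n.
y''(x) has coefficient (n+2)(n+1) a_{n+2} at x^n;
2 x y'(x) has coefficient 2 n a_n at x^n (shift);
6 y(x) has coefficient 6 a_n at x^n.
Matching x^n: (n+2)(n+1) a_{n+2} + (2n + 6) a_n = 0.
Thus a_{n+2} = (-2n - 6) / ((n+1)(n+2)) * a_n.

Check with a_0 = 1, a_1 = 1 (apply the recurrence for n = 0, 1, 2, 3): a_0 = 1, a_1 = 1, a_2 = -3, a_3 = -4/3, a_4 = 5/2, a_5 = 4/5.

a_(n+2) = (-2n - 6) / ((n+1)(n+2)) * a_n; check: a_0 = 1, a_1 = 1, a_2 = -3, a_3 = -4/3, a_4 = 5/2, a_5 = 4/5


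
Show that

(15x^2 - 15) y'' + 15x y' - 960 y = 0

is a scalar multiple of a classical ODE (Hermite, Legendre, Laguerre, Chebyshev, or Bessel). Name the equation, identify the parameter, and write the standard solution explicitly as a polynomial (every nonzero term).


All three coefficients share the factor -15; dividing through by -15 gives  (1 - x^2) y'' - x y' + 64 y = 0.
This matches the Chebyshev equation (1 - x^2) y'' - x y' + n^2 y = 0 (note the -x y' term, not -2x y') with n^2 = 64, so n = 8; the polynomial solution is T_8(x).
With y = sum_k a_k x^k, matching x^k gives (k+2)(k+1) a_{k+2} = (k^2 - n^2) a_k = (k - 8)(k + 8) a_k. The right side vanishes at k = 8, so the series with the parity of 8 terminates at degree 8.
Standard normalization: leading coefficient of T_n is 2^(n-1), so a_8 = 2^7 = 128. Work downward with a_k = (k+1)(k+2) a_{k+2} / ((k - 8)(k + 8)):
  a_6 = (7)(8)(128) / ((6 - 8)(6 + 8)) = 7168/(-28) = -256
  a_4 = (5)(6)(-256) / ((4 - 8)(4 + 8)) = -7680/(-48) = 160
  a_2 = (3)(4)(160) / ((2 - 8)(2 + 8)) = 1920/(-60) = -32
  a_0 = (1)(2)(-32) / ((0 - 8)(0 + 8)) = -64/(-64) = 1
Hence T_8(x) = 128 x^8 - 256 x^6 + 160 x^4 - 32 x^2 + 1.

T_8(x); series = 128 x^8 - 256 x^6 + 160 x^4 - 32 x^2 + 1


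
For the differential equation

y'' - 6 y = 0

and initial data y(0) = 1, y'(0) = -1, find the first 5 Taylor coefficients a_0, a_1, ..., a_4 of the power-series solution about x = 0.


Ansatz: y(x) = sum_{n>=0} a_n x^n, so y'(x) = sum_{n>=1} n a_n x^(n-1) and y''(x) = sum_{n>=2} n(n-1) a_n x^(n-2).
Substitute into P(x) y'' + Q(x) y' + R(x) y = 0 with P(x) = 1, Q(x) = 0, R(x) = -6, and match powers of x.
Initial conditions: a_0 = 1, a_1 = -1.
Setting the coefficient of each power of x to zero and solving order by order (substituting the coefficients already found):
  x^0: 2 a_2 - 6 a_0 = 0  ->  2 a_2 = 6 a_0 = 6  ->  a_2 = 3
  x^1: 6 a_3 - 6 a_1 = 0  ->  6 a_3 = 6 a_1 = -6  ->  a_3 = -1
  x^2: 12 a_4 - 6 a_2 = 0  ->  12 a_4 = 6 a_2 = 18  ->  a_4 = 3/2
Truncated series: y(x) = 1 - x + 3 x^2 - x^3 + (3/2) x^4 + O(x^5).

a_0 = 1; a_1 = -1; a_2 = 3; a_3 = -1; a_4 = 3/2


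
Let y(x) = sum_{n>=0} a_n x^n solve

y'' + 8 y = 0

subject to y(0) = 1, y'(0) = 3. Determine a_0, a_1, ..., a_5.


Ansatz: y(x) = sum_{n>=0} a_n x^n, so y'(x) = sum_{n>=1} n a_n x^(n-1) and y''(x) = sum_{n>=2} n(n-1) a_n x^(n-2).
Substitute into P(x) y'' + Q(x) y' + R(x) y = 0 with P(x) = 1, Q(x) = 0, R(x) = 8, and match powers of x.
Initial conditions: a_0 = 1, a_1 = 3.
Setting the coefficient of each power of x to zero and solving order by order (substituting the coefficients already found):
  x^0: 2 a_2 + 8 a_0 = 0  ->  2 a_2 = -8 a_0 = -8  ->  a_2 = -4
  x^1: 6 a_3 + 8 a_1 = 0  ->  6 a_3 = -8 a_1 = -24  ->  a_3 = -4
  x^2: 12 a_4 + 8 a_2 = 0  ->  12 a_4 = -8 a_2 = 32  ->  a_4 = 8/3
  x^3: 20 a_5 + 8 a_3 = 0  ->  20 a_5 = -8 a_3 = 32  ->  a_5 = 8/5
Truncated series: y(x) = 1 + 3 x - 4 x^2 - 4 x^3 + (8/3) x^4 + (8/5) x^5 + O(x^6).

a_0 = 1; a_1 = 3; a_2 = -4; a_3 = -4; a_4 = 8/3; a_5 = 8/5


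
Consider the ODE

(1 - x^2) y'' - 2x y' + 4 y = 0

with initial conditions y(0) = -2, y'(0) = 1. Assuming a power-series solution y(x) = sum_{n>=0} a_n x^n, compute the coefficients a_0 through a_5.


Ansatz: y(x) = sum_{n>=0} a_n x^n, so y'(x) = sum_{n>=1} n a_n x^(n-1) and y''(x) = sum_{n>=2} n(n-1) a_n x^(n-2).
Substitute into P(x) y'' + Q(x) y' + R(x) y = 0 with P(x) = 1 - x^2, Q(x) = -2x, R(x) = 4, and match powers of x.
Initial conditions: a_0 = -2, a_1 = 1.
Setting the coefficient of each power of x to zero and solving order by order (substituting the coefficients already found):
  x^0: 2 a_2 + 4 a_0 = 0  ->  2 a_2 = -4 a_0 = 8  ->  a_2 = 4
  x^1: 6 a_3 + 2 a_1 = 0  ->  6 a_3 = -2 a_1 = -2  ->  a_3 = -1/3
  x^2: 12 a_4 - 2 a_2 = 0  ->  12 a_4 = 2 a_2 = 8  ->  a_4 = 2/3
  x^3: 20 a_5 - 8 a_3 = 0  ->  20 a_5 = 8 a_3 = -8/3  ->  a_5 = -2/15
Truncated series: y(x) = -2 + x + 4 x^2 - (1/3) x^3 + (2/3) x^4 - (2/15) x^5 + O(x^6).

a_0 = -2; a_1 = 1; a_2 = 4; a_3 = -1/3; a_4 = 2/3; a_5 = -2/15


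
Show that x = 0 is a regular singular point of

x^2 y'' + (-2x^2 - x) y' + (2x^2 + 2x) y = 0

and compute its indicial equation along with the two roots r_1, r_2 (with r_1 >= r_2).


Divide by x^2 to reach normal form y'' + P_1(x) y' + P_2(x) y = 0 with P_1(x) = -2 - 1/x and P_2(x) = 2 + 2/x.
x = 0 is a singular point because the y'-coefficient -2 - 1/x has a pole at x = 0 and the y-coefficient 2 + 2/x has a pole at x = 0.
It is a regular singular point because x P_1(x) = p(x) = -2x - 1 and x^2 P_2(x) = q(x) = 2x^2 + 2x are polynomials, hence analytic at x = 0.
p(0) = -1,  q(0) = 0.
Indicial equation: r(r-1) + p(0) r + q(0) = 0, i.e. r^2 + (p(0) - 1) r + q(0) = 0, i.e. r^2 - 2 r = 0.
Discriminant: (-2)^2 - 4(0) = 4, so r = (2 ± 2)/2.
Solving: r_1 = 2, r_2 = 0.

indicial: r^2 - 2 r = 0; roots r_1 = 2, r_2 = 0


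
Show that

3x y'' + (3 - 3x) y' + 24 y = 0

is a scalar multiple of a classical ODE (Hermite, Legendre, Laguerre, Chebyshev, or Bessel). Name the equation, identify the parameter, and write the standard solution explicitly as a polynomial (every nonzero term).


All three coefficients share the factor 3; dividing through by 3 gives  x y'' + (1 - x) y' + 8 y = 0.
This matches the Laguerre equation x y'' + (1 - x) y' + n y = 0 with n = 8; the polynomial solution is L_8(x).
With y = sum_k a_k x^k, matching x^k gives (k+1)k a_{k+1} + (k+1) a_{k+1} - k a_k + n a_k = 0, i.e. (k+1)^2 a_{k+1} = (k - n) a_k = (k - 8) a_k. The right side vanishes at k = 8, so the series terminates at degree 8.
Standard normalization L_n(0) = 1 gives a_0 = 1. Work upward with a_{k+1} = (k - 8) a_k / (k+1)^2:
  a_1 = (0 - 8)(1) / 1^2 = -8/1 = -8
  a_2 = (1 - 8)(-8) / 2^2 = 56/4 = 14
  a_3 = (2 - 8)(14) / 3^2 = -84/9 = -28/3
  a_4 = (3 - 8)(-28/3) / 4^2 = (140/3)/16 = 35/12
  a_5 = (4 - 8)(35/12) / 5^2 = (-35/3)/25 = -7/15
  a_6 = (5 - 8)(-7/15) / 6^2 = (7/5)/36 = 7/180
  a_7 = (6 - 8)(7/180) / 7^2 = (-7/90)/49 = -1/630
  a_8 = (7 - 8)(-1/630) / 8^2 = (1/630)/64 = 1/40320
Hence L_8(x) = x^8/40320 - x^7/630 + 7 x^6/180 - 7 x^5/15 + 35 x^4/12 - 28 x^3/3 + 14 x^2 - 8 x + 1.

L_8(x); series = x^8/40320 - x^7/630 + 7 x^6/180 - 7 x^5/15 + 35 x^4/12 - 28 x^3/3 + 14 x^2 - 8 x + 1


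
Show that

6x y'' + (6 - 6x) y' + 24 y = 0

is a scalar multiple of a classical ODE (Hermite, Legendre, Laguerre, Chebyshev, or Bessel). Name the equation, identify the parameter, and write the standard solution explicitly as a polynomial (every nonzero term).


All three coefficients share the factor 6; dividing through by 6 gives  x y'' + (1 - x) y' + 4 y = 0.
This matches the Laguerre equation x y'' + (1 - x) y' + n y = 0 with n = 4; the polynomial solution is L_4(x).
With y = sum_k a_k x^k, matching x^k gives (k+1)k a_{k+1} + (k+1) a_{k+1} - k a_k + n a_k = 0, i.e. (k+1)^2 a_{k+1} = (k - n) a_k = (k - 4) a_k. The right side vanishes at k = 4, so the series terminates at degree 4.
Standard normalization L_n(0) = 1 gives a_0 = 1. Work upward with a_{k+1} = (k - 4) a_k / (k+1)^2:
  a_1 = (0 - 4)(1) / 1^2 = -4/1 = -4
  a_2 = (1 - 4)(-4) / 2^2 = 12/4 = 3
  a_3 = (2 - 4)(3) / 3^2 = -6/9 = -2/3
  a_4 = (3 - 4)(-2/3) / 4^2 = (2/3)/16 = 1/24
Hence L_4(x) = x^4/24 - 2 x^3/3 + 3 x^2 - 4 x + 1.

L_4(x); series = x^4/24 - 2 x^3/3 + 3 x^2 - 4 x + 1


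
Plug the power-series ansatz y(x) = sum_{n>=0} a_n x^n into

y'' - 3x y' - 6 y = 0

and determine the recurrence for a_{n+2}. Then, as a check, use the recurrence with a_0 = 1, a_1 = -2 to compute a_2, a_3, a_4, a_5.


Substitute y = sum_n a_n x^n.
y''(x) has coefficient (n+2)(n+1) a_{n+2} at x^n;
-3 x y'(x) has coefficient -3 n a_n at x^n (shift);
-6 y(x) has coefficient -6 a_n at x^n.
Matching x^n: (n+2)(n+1) a_{n+2} + (-3n - 6) a_n = 0.
Thus a_{n+2} = (3n + 6) / ((n+1)(n+2)) * a_n.

Check with a_0 = 1, a_1 = -2 (apply the recurrence for n = 0, 1, 2, 3): a_0 = 1, a_1 = -2, a_2 = 3, a_3 = -3, a_4 = 3, a_5 = -9/4.

a_(n+2) = (3n + 6) / ((n+1)(n+2)) * a_n; check: a_0 = 1, a_1 = -2, a_2 = 3, a_3 = -3, a_4 = 3, a_5 = -9/4


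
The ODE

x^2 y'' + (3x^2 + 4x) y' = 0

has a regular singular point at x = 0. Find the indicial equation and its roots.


Divide by x^2 to reach normal form y'' + P_1(x) y' + P_2(x) y = 0 with P_1(x) = 3 + 4/x and P_2(x) = 0.
x = 0 is a singular point because the y'-coefficient 3 + 4/x has a pole at x = 0.
It is a regular singular point because x P_1(x) = p(x) = 3x + 4 and x^2 P_2(x) = q(x) = 0 are polynomials, hence analytic at x = 0.
p(0) = 4,  q(0) = 0.
Indicial equation: r(r-1) + p(0) r + q(0) = 0, i.e. r^2 + (p(0) - 1) r + q(0) = 0, i.e. r^2 + 3 r = 0.
Discriminant: (3)^2 - 4(0) = 9, so r = (-3 ± 3)/2.
Solving: r_1 = 0, r_2 = -3.

indicial: r^2 + 3 r = 0; roots r_1 = 0, r_2 = -3


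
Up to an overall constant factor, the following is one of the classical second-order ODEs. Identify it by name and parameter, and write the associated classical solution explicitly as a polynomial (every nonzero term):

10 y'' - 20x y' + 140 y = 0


All three coefficients share the factor 10; dividing through by 10 gives  y'' - 2x y' + 14 y = 0.
This matches the Hermite equation y'' - 2x y' + 2n y = 0 with 2n = 14, so n = 7; the polynomial solution is H_7(x).
With y = sum_k a_k x^k, matching x^k gives (k+2)(k+1) a_{k+2} = 2(k - n) a_k = 2(k - 7) a_k. The right side vanishes at k = 7, so the series with the parity of 7 terminates at degree 7.
Standard normalization: leading coefficient of H_n is 2^n, so a_7 = 2^7 = 128. Work downward with a_k = (k+1)(k+2) a_{k+2} / (2(k - n)):
  a_5 = (6)(7)(128) / (2(5 - 7)) = 5376/(-4) = -1344
  a_3 = (4)(5)(-1344) / (2(3 - 7)) = -26880/(-8) = 3360
  a_1 = (2)(3)(3360) / (2(1 - 7)) = 20160/(-12) = -1680
Hence H_7(x) = 128 x^7 - 1344 x^5 + 3360 x^3 - 1680 x.

H_7(x); series = 128 x^7 - 1344 x^5 + 3360 x^3 - 1680 x


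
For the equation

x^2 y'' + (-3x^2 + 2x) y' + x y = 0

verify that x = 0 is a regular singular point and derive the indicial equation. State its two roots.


Divide by x^2 to reach normal form y'' + P_1(x) y' + P_2(x) y = 0 with P_1(x) = -3 + 2/x and P_2(x) = 1/x.
x = 0 is a singular point because the y'-coefficient -3 + 2/x has a pole at x = 0 and the y-coefficient 1/x has a pole at x = 0.
It is a regular singular point because x P_1(x) = p(x) = 2 - 3x and x^2 P_2(x) = q(x) = x are polynomials, hence analytic at x = 0.
p(0) = 2,  q(0) = 0.
Indicial equation: r(r-1) + p(0) r + q(0) = 0, i.e. r^2 + (p(0) - 1) r + q(0) = 0, i.e. r^2 + 1 r = 0.
Discriminant: (1)^2 - 4(0) = 1, so r = (-1 ± 1)/2.
Solving: r_1 = 0, r_2 = -1.

indicial: r^2 + 1 r = 0; roots r_1 = 0, r_2 = -1


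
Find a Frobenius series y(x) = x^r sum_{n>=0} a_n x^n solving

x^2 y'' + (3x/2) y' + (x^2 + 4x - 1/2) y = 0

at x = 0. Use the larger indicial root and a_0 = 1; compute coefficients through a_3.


Write in Frobenius form y'' + (p(x)/x) y' + (q(x)/x^2) y = 0:
  p(x) = 3/2,  q(x) = x^2 + 4x - 1/2.
Indicial equation: r(r-1) + (3/2) r + (-1/2) = 0 -> roots r_1 = 1/2, r_2 = -1.
Take r = r_1 = 1/2. Let y(x) = x^r sum_{n>=0} a_n x^n with a_0 = 1.
Substitute y = x^r sum a_n x^n and match x^{r+n}. The recurrence is
  D(n) a_n + 4 a_{n-1} + 1 a_{n-2} = 0,  where D(n) = (r+n)(r+n-1) + (3/2)(r+n) + (-1/2).
  a_n = [-4 a_{n-1} - 1 a_{n-2}] / D(n).
Since the indicial polynomial factors as (r - r_1)(r - r_2), D(n) = (r_1 + n - r_1)(r_1 + n - r_2) = n(n + 3/2).
Evaluating step by step (a_0 = 1):
  n = 1: D(1) = 1(1 + 3/2) = 5/2; numerator = -4(1) = -4; a_1 = (-4)/(5/2) = -8/5
  n = 2: D(2) = 2(2 + 3/2) = 7; numerator = -4(-8/5) - 1(1) = 27/5; a_2 = (27/5)/(7) = 27/35
  n = 3: D(3) = 3(3 + 3/2) = 27/2; numerator = -4(27/35) - 1(-8/5) = -52/35; a_3 = (-52/35)/(27/2) = -104/945

r = 1/2; a_0 = 1; a_1 = -8/5; a_2 = 27/35; a_3 = -104/945


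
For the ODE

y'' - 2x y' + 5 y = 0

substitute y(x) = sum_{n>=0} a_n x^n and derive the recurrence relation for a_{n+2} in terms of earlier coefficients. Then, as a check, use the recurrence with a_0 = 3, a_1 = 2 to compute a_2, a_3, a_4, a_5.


Substitute y = sum_n a_n x^n.
y''(x) has coefficient (n+2)(n+1) a_{n+2} at x^n;
-2 x y'(x) has coefficient -2 n a_n at x^n (shift);
5 y(x) has coefficient 5 a_n at x^n.
Matching x^n: (n+2)(n+1) a_{n+2} + (-2n + 5) a_n = 0.
Thus a_{n+2} = (2n - 5) / ((n+1)(n+2)) * a_n.

Check with a_0 = 3, a_1 = 2 (apply the recurrence for n = 0, 1, 2, 3): a_0 = 3, a_1 = 2, a_2 = -15/2, a_3 = -1, a_4 = 5/8, a_5 = -1/20.

a_(n+2) = (2n - 5) / ((n+1)(n+2)) * a_n; check: a_0 = 3, a_1 = 2, a_2 = -15/2, a_3 = -1, a_4 = 5/8, a_5 = -1/20


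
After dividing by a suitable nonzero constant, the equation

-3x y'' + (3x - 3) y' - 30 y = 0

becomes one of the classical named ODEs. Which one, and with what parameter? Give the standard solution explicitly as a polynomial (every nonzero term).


All three coefficients share the factor -3; dividing through by -3 gives  x y'' + (1 - x) y' + 10 y = 0.
This matches the Laguerre equation x y'' + (1 - x) y' + n y = 0 with n = 10; the polynomial solution is L_10(x).
With y = sum_k a_k x^k, matching x^k gives (k+1)k a_{k+1} + (k+1) a_{k+1} - k a_k + n a_k = 0, i.e. (k+1)^2 a_{k+1} = (k - n) a_k = (k - 10) a_k. The right side vanishes at k = 10, so the series terminates at degree 10.
Standard normalization L_n(0) = 1 gives a_0 = 1. Work upward with a_{k+1} = (k - 10) a_k / (k+1)^2:
  a_1 = (0 - 10)(1) / 1^2 = -10/1 = -10
  a_2 = (1 - 10)(-10) / 2^2 = 90/4 = 45/2
  a_3 = (2 - 10)(45/2) / 3^2 = -180/9 = -20
  a_4 = (3 - 10)(-20) / 4^2 = 140/16 = 35/4
  a_5 = (4 - 10)(35/4) / 5^2 = (-105/2)/25 = -21/10
  a_6 = (5 - 10)(-21/10) / 6^2 = (21/2)/36 = 7/24
  a_7 = (6 - 10)(7/24) / 7^2 = (-7/6)/49 = -1/42
  a_8 = (7 - 10)(-1/42) / 8^2 = (1/14)/64 = 1/896
  a_9 = (8 - 10)(1/896) / 9^2 = (-1/448)/81 = -1/36288
  a_10 = (9 - 10)(-1/36288) / 10^2 = (1/36288)/100 = 1/3628800
Hence L_10(x) = x^10/3628800 - x^9/36288 + x^8/896 - x^7/42 + 7 x^6/24 - 21 x^5/10 + 35 x^4/4 - 20 x^3 + 45 x^2/2 - 10 x + 1.

L_10(x); series = x^10/3628800 - x^9/36288 + x^8/896 - x^7/42 + 7 x^6/24 - 21 x^5/10 + 35 x^4/4 - 20 x^3 + 45 x^2/2 - 10 x + 1


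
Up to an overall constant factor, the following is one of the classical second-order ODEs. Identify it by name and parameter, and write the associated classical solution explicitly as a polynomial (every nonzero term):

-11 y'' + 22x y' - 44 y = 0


All three coefficients share the factor -11; dividing through by -11 gives  y'' - 2x y' + 4 y = 0.
This matches the Hermite equation y'' - 2x y' + 2n y = 0 with 2n = 4, so n = 2; the polynomial solution is H_2(x).
With y = sum_k a_k x^k, matching x^k gives (k+2)(k+1) a_{k+2} = 2(k - n) a_k = 2(k - 2) a_k. The right side vanishes at k = 2, so the series with the parity of 2 terminates at degree 2.
Standard normalization: leading coefficient of H_n is 2^n, so a_2 = 2^2 = 4. Work downward with a_k = (k+1)(k+2) a_{k+2} / (2(k - n)):
  a_0 = (1)(2)(4) / (2(0 - 2)) = 8/(-4) = -2
Hence H_2(x) = 4 x^2 - 2.

H_2(x); series = 4 x^2 - 2


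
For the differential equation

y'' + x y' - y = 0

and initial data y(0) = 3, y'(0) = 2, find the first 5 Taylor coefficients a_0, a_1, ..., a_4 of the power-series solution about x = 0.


Ansatz: y(x) = sum_{n>=0} a_n x^n, so y'(x) = sum_{n>=1} n a_n x^(n-1) and y''(x) = sum_{n>=2} n(n-1) a_n x^(n-2).
Substitute into P(x) y'' + Q(x) y' + R(x) y = 0 with P(x) = 1, Q(x) = x, R(x) = -1, and match powers of x.
Initial conditions: a_0 = 3, a_1 = 2.
Setting the coefficient of each power of x to zero and solving order by order (substituting the coefficients already found):
  x^0: 2 a_2 - a_0 = 0  ->  2 a_2 = a_0 = 3  ->  a_2 = 3/2
  x^1: 6 a_3 = 0  ->  a_3 = 0
  x^2: 12 a_4 + a_2 = 0  ->  12 a_4 = -a_2 = -3/2  ->  a_4 = -1/8
Truncated series: y(x) = 3 + 2 x + (3/2) x^2 - (1/8) x^4 + O(x^5).

a_0 = 3; a_1 = 2; a_2 = 3/2; a_3 = 0; a_4 = -1/8


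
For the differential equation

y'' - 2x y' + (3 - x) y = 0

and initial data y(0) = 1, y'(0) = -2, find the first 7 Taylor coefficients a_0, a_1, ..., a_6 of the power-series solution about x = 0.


Ansatz: y(x) = sum_{n>=0} a_n x^n, so y'(x) = sum_{n>=1} n a_n x^(n-1) and y''(x) = sum_{n>=2} n(n-1) a_n x^(n-2).
Substitute into P(x) y'' + Q(x) y' + R(x) y = 0 with P(x) = 1, Q(x) = -2x, R(x) = 3 - x, and match powers of x.
Initial conditions: a_0 = 1, a_1 = -2.
Setting the coefficient of each power of x to zero and solving order by order (substituting the coefficients already found):
  x^0: 2 a_2 + 3 a_0 = 0  ->  2 a_2 = -3 a_0 = -3  ->  a_2 = -3/2
  x^1: 6 a_3 + a_1 - a_0 = 0  ->  6 a_3 = -a_1 + a_0 = 3  ->  a_3 = 1/2
  x^2: 12 a_4 - a_2 - a_1 = 0  ->  12 a_4 = a_2 + a_1 = -7/2  ->  a_4 = -7/24
  x^3: 20 a_5 - 3 a_3 - a_2 = 0  ->  20 a_5 = 3 a_3 + a_2 = 0  ->  a_5 = 0
  x^4: 30 a_6 - 5 a_4 - a_3 = 0  ->  30 a_6 = 5 a_4 + a_3 = -23/24  ->  a_6 = -23/720
Truncated series: y(x) = 1 - 2 x - (3/2) x^2 + (1/2) x^3 - (7/24) x^4 - (23/720) x^6 + O(x^7).

a_0 = 1; a_1 = -2; a_2 = -3/2; a_3 = 1/2; a_4 = -7/24; a_5 = 0; a_6 = -23/720


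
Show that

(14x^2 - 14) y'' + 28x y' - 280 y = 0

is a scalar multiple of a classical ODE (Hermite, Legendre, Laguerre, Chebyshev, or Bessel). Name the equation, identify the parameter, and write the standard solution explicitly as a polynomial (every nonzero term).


All three coefficients share the factor -14; dividing through by -14 gives  (1 - x^2) y'' - 2x y' + 20 y = 0.
This matches the Legendre equation (1 - x^2) y'' - 2x y' + n(n+1) y = 0 (note the -2x y' term) with n(n+1) = 20, so n = 4; the polynomial solution is P_4(x).
With y = sum_k a_k x^k, matching x^k gives (k+2)(k+1) a_{k+2} = [k(k+1) - n(n+1)] a_k = (k - 4)(k + 5) a_k. The right side vanishes at k = 4, so the series with the parity of 4 terminates at degree 4.
Standard normalization (P_n(1) = 1): leading coefficient (2n)!/(2^n (n!)^2) = 40320/(16*576) = 35/8, so a_4 = 35/8. Work downward with a_k = (k+1)(k+2) a_{k+2} / ((k - 4)(k + 5)):
  a_2 = (3)(4)(35/8) / ((2 - 4)(2 + 5)) = (105/2)/(-14) = -15/4
  a_0 = (1)(2)(-15/4) / ((0 - 4)(0 + 5)) = (-15/2)/(-20) = 3/8
Hence P_4(x) = 35 x^4/8 - 15 x^2/4 + 3/8.

P_4(x); series = 35 x^4/8 - 15 x^2/4 + 3/8


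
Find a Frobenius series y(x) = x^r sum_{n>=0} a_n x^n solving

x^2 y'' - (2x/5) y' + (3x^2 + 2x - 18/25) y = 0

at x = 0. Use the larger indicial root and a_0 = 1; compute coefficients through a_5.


Write in Frobenius form y'' + (p(x)/x) y' + (q(x)/x^2) y = 0:
  p(x) = -2/5,  q(x) = 3x^2 + 2x - 18/25.
Indicial equation: r(r-1) + (-2/5) r + (-18/25) = 0 -> roots r_1 = 9/5, r_2 = -2/5.
Take r = r_1 = 9/5. Let y(x) = x^r sum_{n>=0} a_n x^n with a_0 = 1.
Substitute y = x^r sum a_n x^n and match x^{r+n}. The recurrence is
  D(n) a_n + 2 a_{n-1} + 3 a_{n-2} = 0,  where D(n) = (r+n)(r+n-1) + (-2/5)(r+n) + (-18/25).
  a_n = [-2 a_{n-1} - 3 a_{n-2}] / D(n).
Since the indicial polynomial factors as (r - r_1)(r - r_2), D(n) = (r_1 + n - r_1)(r_1 + n - r_2) = n(n + 11/5).
Evaluating step by step (a_0 = 1):
  n = 1: D(1) = 1(1 + 11/5) = 16/5; numerator = -2(1) = -2; a_1 = (-2)/(16/5) = -5/8
  n = 2: D(2) = 2(2 + 11/5) = 42/5; numerator = -2(-5/8) - 3(1) = -7/4; a_2 = (-7/4)/(42/5) = -5/24
  n = 3: D(3) = 3(3 + 11/5) = 78/5; numerator = -2(-5/24) - 3(-5/8) = 55/24; a_3 = (55/24)/(78/5) = 275/1872
  n = 4: D(4) = 4(4 + 11/5) = 124/5; numerator = -2(275/1872) - 3(-5/24) = 155/468; a_4 = (155/468)/(124/5) = 25/1872
  n = 5: D(5) = 5(5 + 11/5) = 36; numerator = -2(25/1872) - 3(275/1872) = -875/1872; a_5 = (-875/1872)/(36) = -875/67392

r = 9/5; a_0 = 1; a_1 = -5/8; a_2 = -5/24; a_3 = 275/1872; a_4 = 25/1872; a_5 = -875/67392
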